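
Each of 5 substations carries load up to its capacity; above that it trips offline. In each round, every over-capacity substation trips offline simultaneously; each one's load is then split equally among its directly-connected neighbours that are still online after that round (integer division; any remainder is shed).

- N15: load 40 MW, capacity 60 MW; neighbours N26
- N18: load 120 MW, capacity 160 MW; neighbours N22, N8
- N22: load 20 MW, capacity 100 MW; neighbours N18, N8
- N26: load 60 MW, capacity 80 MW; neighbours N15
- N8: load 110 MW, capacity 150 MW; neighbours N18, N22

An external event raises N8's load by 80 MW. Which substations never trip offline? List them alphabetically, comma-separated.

N15, N26

Round 1 — N8 at 190 > 150. N8 trips offline.
  N8 sheds 190 MW to N18, N22: 95 each.
    N18: 120+95 = 215 > 160
    N22: 20+95 = 115 > 100
Round 2 — N18, N22 trip offline.
  N18 sheds 215 MW: no online neighbours, lost.
  N22 sheds 115 MW: no online neighbours, lost.
No further trips.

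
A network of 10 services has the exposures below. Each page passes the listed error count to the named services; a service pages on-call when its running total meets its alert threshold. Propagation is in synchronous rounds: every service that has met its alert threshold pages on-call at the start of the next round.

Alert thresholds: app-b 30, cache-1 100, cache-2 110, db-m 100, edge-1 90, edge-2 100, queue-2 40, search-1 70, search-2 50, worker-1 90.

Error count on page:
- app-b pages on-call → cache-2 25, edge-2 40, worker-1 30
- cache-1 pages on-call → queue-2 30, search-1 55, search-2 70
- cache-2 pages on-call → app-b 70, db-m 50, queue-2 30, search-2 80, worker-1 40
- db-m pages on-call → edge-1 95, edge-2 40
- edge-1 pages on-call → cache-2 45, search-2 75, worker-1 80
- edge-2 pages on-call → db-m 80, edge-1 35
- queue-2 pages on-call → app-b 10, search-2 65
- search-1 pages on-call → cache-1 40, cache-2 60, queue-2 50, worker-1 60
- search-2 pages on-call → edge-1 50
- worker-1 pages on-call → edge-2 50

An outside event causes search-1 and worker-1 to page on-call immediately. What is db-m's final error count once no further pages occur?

0

Round 1 — search-1, worker-1 page on-call (initial).
  cache-1: +40 → 40 < 100
  cache-2: +60 → 60 < 110
  edge-2: +50 → 50 < 100
  queue-2: +50 → 50 ≥ 40
Round 2 — queue-2 pages on-call.
  app-b: +10 → 10 < 30
  search-2: +65 → 65 ≥ 50
Round 3 — search-2 pages on-call.
  edge-1: +50 → 50 < 90
No further pages.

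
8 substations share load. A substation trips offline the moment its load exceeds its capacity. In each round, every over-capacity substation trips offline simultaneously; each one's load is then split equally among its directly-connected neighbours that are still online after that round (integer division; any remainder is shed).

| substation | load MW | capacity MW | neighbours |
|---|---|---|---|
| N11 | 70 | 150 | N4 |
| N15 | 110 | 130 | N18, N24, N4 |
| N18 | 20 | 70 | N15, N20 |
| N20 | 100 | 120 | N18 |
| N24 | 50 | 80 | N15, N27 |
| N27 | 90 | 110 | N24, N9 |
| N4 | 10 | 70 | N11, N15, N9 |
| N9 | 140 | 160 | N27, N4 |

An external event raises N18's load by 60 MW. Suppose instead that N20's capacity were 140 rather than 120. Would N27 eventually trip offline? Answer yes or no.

yes

With N20's capacity at 140:
Round 1 — N18 at 80 > 70. N18 trips offline.
  N18 sheds 80 MW to N15, N20: 40 each.
    N15: 110+40 = 150 > 130
    N20: 100+40 = 140 ≤ 140
Round 2 — N15 trips offline.
  N15 sheds 150 MW to N24, N4: 75 each.
    N24: 50+75 = 125 > 80
    N4: 10+75 = 85 > 70
Round 3 — N24, N4 trip offline.
  N24 sheds 125 MW to N27: 125 each.
    N27: 90+125 = 215 > 110
  N4 sheds 85 MW to N11, N9: 42 each (1 lost).
    N11: 70+42 = 112 ≤ 150
    N9: 140+42 = 182 > 160
Round 4 — N27, N9 trip offline.
  N27 sheds 215 MW: no online neighbours, lost.
  N9 sheds 182 MW: no online neighbours, lost.
No further trips.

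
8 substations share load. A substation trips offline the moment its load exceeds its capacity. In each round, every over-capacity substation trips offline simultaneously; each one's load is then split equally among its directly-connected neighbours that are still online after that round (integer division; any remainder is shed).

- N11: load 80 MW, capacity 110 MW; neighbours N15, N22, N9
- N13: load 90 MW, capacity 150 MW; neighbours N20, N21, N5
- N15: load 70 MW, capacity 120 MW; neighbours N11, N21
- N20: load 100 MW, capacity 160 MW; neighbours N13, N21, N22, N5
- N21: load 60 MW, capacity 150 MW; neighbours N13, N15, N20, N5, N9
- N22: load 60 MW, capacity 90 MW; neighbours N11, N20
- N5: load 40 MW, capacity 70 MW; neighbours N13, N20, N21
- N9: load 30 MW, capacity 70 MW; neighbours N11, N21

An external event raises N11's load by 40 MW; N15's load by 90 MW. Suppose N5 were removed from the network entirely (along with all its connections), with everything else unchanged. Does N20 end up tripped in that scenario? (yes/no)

With N5 removed:
Round 1 — N11 at 120 > 110; N15 at 160 > 120. N11, N15 trip offline.
  N11 sheds 120 MW to N22, N9: 60 each.
    N22: 60+60 = 120 > 90
    N9: 30+60 = 90 > 70
  N15 sheds 160 MW to N21: 160 each.
    N21: 60+160 = 220 > 150
Round 2 — N21, N22, N9 trip offline.
  N21 sheds 220 MW to N13, N20: 110 each.
    N13: 90+110 = 200 > 150
    N20: 100+110 = 210 > 160
  N22 sheds 120 MW to N20: 120 each.
    N20: 210+120 = 330 > 160
  N9 sheds 90 MW: no online neighbours, lost.
Round 3 — N13, N20 trip offline.
  N13 sheds 200 MW: no online neighbours, lost.
  N20 sheds 330 MW: no online neighbours, lost.
No further trips.

yes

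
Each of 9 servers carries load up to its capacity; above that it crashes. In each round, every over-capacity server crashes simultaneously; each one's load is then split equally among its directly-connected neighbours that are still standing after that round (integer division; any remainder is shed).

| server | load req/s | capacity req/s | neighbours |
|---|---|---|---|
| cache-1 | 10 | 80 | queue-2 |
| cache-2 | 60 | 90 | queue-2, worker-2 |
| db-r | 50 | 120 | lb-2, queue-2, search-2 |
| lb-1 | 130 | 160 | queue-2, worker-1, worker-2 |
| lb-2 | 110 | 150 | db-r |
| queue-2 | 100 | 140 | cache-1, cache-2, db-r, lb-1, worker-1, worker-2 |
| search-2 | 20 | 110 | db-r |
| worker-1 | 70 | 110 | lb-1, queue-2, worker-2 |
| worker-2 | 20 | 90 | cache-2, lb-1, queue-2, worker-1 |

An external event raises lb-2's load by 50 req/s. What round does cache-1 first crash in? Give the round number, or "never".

never

Round 1 — lb-2 at 160 > 150. lb-2 crashes.
  lb-2 sheds 160 req/s to db-r: 160 each.
    db-r: 50+160 = 210 > 120
Round 2 — db-r crashes.
  db-r sheds 210 req/s to queue-2, search-2: 105 each.
    queue-2: 100+105 = 205 > 140
    search-2: 20+105 = 125 > 110
Round 3 — queue-2, search-2 crash.
  queue-2 sheds 205 req/s to cache-1, cache-2, lb-1, worker-1, worker-2: 41 each.
    cache-1: 10+41 = 51 ≤ 80
    cache-2: 60+41 = 101 > 90
    lb-1: 130+41 = 171 > 160
    worker-1: 70+41 = 111 > 110
    worker-2: 20+41 = 61 ≤ 90
  search-2 sheds 125 req/s: no online neighbours, lost.
Round 4 — cache-2, lb-1, worker-1 crash.
  cache-2 sheds 101 req/s to worker-2: 101 each.
    worker-2: 61+101 = 162 > 90
  lb-1 sheds 171 req/s to worker-2: 171 each.
    worker-2: 162+171 = 333 > 90
  worker-1 sheds 111 req/s to worker-2: 111 each.
    worker-2: 333+111 = 444 > 90
Round 5 — worker-2 crashes.
  worker-2 sheds 444 req/s: no online neighbours, lost.
No further crashes.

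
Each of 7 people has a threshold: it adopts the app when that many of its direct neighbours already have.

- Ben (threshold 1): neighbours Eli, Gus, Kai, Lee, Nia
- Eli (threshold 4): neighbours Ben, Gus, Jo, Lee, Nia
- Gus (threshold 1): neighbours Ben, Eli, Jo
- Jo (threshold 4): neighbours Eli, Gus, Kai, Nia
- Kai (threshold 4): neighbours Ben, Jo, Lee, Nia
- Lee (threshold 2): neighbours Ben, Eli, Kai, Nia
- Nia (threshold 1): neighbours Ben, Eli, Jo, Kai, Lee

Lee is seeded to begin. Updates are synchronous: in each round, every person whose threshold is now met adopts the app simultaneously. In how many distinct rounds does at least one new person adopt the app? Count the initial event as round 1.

Round 1 — Lee adopts the app (initial).
Round 2 — checking thresholds:
  Ben: 1 of 5 neighbours ≥ 1, adopts the app.
  Eli: 1 of 5 neighbours < 4, not yet.
  Kai: 1 of 4 neighbours < 4, not yet.
  Nia: 1 of 5 neighbours ≥ 1, adopts the app.
Round 3 — checking thresholds:
  Eli: 3 of 5 neighbours < 4, not yet.
  Gus: 1 of 3 neighbours ≥ 1, adopts the app.
  Jo: 1 of 4 neighbours < 4, not yet.
  Kai: 3 of 4 neighbours < 4, not yet.
Round 4 — checking thresholds:
  Eli: 4 of 5 neighbours ≥ 4, adopts the app.
  Jo: 2 of 4 neighbours < 4, not yet.
  Kai: 3 of 4 neighbours < 4, not yet.
Round 5 — no new adoptions; cascade stops.

4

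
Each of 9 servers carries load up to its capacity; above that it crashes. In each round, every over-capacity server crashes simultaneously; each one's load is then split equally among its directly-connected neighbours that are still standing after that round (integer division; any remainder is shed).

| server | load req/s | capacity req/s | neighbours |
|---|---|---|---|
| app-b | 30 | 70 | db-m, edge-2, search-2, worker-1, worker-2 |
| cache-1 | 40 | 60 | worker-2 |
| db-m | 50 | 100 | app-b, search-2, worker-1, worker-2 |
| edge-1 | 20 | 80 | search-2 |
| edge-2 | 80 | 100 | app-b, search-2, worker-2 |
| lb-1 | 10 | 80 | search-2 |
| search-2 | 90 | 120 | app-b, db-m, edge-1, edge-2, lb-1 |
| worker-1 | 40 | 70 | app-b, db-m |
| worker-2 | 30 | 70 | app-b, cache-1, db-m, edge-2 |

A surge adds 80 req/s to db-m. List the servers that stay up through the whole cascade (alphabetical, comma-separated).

Round 1 — db-m at 130 > 100. db-m crashes.
  db-m sheds 130 req/s to app-b, search-2, worker-1, worker-2: 32 each (2 lost).
    app-b: 30+32 = 62 ≤ 70
    search-2: 90+32 = 122 > 120
    worker-1: 40+32 = 72 > 70
    worker-2: 30+32 = 62 ≤ 70
Round 2 — search-2, worker-1 crash.
  search-2 sheds 122 req/s to app-b, edge-1, edge-2, lb-1: 30 each (2 lost).
    app-b: 62+30 = 92 > 70
    edge-1: 20+30 = 50 ≤ 80
    edge-2: 80+30 = 110 > 100
    lb-1: 10+30 = 40 ≤ 80
  worker-1 sheds 72 req/s to app-b: 72 each.
    app-b: 92+72 = 164 > 70
Round 3 — app-b, edge-2 crash.
  app-b sheds 164 req/s to worker-2: 164 each.
    worker-2: 62+164 = 226 > 70
  edge-2 sheds 110 req/s to worker-2: 110 each.
    worker-2: 226+110 = 336 > 70
Round 4 — worker-2 crashes.
  worker-2 sheds 336 req/s to cache-1: 336 each.
    cache-1: 40+336 = 376 > 60
Round 5 — cache-1 crashes.
  cache-1 sheds 376 req/s: no online neighbours, lost.
No further crashes.

edge-1, lb-1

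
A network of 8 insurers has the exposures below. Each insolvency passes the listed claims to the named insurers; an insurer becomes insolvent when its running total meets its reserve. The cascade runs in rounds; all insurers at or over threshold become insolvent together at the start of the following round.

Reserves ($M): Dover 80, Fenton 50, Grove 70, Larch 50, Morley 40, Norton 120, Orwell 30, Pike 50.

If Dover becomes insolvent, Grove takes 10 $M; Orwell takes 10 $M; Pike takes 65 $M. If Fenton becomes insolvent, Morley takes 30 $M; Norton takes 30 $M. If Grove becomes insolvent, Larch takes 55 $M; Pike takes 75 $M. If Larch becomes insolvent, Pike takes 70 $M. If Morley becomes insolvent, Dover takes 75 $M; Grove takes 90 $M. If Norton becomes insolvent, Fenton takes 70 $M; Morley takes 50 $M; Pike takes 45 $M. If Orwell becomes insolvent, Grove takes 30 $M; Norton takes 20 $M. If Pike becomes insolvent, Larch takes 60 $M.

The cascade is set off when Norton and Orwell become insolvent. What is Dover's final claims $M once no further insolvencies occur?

Round 1 — Norton, Orwell become insolvent (initial).
  Fenton: +70 → 70 ≥ 50
  Grove: +30 → 30 < 70
  Morley: +50 → 50 ≥ 40
  Pike: +45 → 45 < 50
Round 2 — Fenton, Morley become insolvent.
  Dover: +75 → 75 < 80
  Grove: +90 → 120 ≥ 70
Round 3 — Grove becomes insolvent.
  Larch: +55 → 55 ≥ 50
  Pike: +75 → 120 ≥ 50
Round 4 — Larch, Pike become insolvent.
No further insolvencies.

75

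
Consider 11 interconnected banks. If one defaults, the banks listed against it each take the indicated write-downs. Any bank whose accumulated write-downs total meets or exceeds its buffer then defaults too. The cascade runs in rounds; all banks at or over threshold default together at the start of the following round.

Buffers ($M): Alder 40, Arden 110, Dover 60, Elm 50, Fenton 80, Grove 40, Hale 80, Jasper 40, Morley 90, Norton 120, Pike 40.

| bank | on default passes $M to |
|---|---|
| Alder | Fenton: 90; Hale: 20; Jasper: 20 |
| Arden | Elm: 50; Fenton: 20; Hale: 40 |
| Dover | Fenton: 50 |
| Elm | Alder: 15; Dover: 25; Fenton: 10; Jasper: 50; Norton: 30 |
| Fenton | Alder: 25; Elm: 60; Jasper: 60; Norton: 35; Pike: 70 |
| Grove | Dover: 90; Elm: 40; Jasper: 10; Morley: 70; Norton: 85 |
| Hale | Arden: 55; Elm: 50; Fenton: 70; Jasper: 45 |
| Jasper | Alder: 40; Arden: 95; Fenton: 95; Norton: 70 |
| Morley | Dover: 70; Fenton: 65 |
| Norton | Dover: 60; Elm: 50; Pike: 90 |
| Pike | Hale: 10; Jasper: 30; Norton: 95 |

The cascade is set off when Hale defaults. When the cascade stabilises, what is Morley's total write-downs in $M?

0

Round 1 — Hale defaults (initial).
  Arden: +55 → 55 < 110
  Elm: +50 → 50 ≥ 50
  Fenton: +70 → 70 < 80
  Jasper: +45 → 45 ≥ 40
Round 2 — Elm, Jasper default.
  Alder: +15+40 → 55 ≥ 40
  Arden: +95 → 150 ≥ 110
  Dover: +25 → 25 < 60
  Fenton: +10+95 → 175 ≥ 80
  Norton: +30+70 → 100 < 120
Round 3 — Alder, Arden, Fenton default.
  Norton: +35 → 135 ≥ 120
  Pike: +70 → 70 ≥ 40
Round 4 — Norton, Pike default.
  Dover: +60 → 85 ≥ 60
Round 5 — Dover defaults.
No further defaults.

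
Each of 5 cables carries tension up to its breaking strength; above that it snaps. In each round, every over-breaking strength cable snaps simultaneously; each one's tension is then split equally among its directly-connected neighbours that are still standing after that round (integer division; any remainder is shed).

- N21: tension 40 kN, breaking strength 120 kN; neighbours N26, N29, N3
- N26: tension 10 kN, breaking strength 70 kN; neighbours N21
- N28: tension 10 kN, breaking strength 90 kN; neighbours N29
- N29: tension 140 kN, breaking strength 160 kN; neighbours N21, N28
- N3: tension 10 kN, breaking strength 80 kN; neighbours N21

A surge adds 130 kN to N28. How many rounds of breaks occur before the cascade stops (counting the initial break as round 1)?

4

Round 1 — N28 at 140 > 90. N28 snaps.
  N28 sheds 140 kN to N29: 140 each.
    N29: 140+140 = 280 > 160
Round 2 — N29 snaps.
  N29 sheds 280 kN to N21: 280 each.
    N21: 40+280 = 320 > 120
Round 3 — N21 snaps.
  N21 sheds 320 kN to N26, N3: 160 each.
    N26: 10+160 = 170 > 70
    N3: 10+160 = 170 > 80
Round 4 — N26, N3 snap.
  N26 sheds 170 kN: no online neighbours, lost.
  N3 sheds 170 kN: no online neighbours, lost.
No further breaks.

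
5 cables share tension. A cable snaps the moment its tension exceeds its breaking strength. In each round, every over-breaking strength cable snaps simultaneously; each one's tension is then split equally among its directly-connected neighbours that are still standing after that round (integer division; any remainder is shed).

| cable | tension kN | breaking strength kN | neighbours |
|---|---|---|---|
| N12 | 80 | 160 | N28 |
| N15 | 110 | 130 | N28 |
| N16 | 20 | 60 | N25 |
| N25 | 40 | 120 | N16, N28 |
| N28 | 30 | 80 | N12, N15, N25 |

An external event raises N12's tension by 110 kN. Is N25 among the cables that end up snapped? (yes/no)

Round 1 — N12 at 190 > 160. N12 snaps.
  N12 sheds 190 kN to N28: 190 each.
    N28: 30+190 = 220 > 80
Round 2 — N28 snaps.
  N28 sheds 220 kN to N15, N25: 110 each.
    N15: 110+110 = 220 > 130
    N25: 40+110 = 150 > 120
Round 3 — N15, N25 snap.
  N15 sheds 220 kN: no online neighbours, lost.
  N25 sheds 150 kN to N16: 150 each.
    N16: 20+150 = 170 > 60
Round 4 — N16 snaps.
  N16 sheds 170 kN: no online neighbours, lost.
No further breaks.

yes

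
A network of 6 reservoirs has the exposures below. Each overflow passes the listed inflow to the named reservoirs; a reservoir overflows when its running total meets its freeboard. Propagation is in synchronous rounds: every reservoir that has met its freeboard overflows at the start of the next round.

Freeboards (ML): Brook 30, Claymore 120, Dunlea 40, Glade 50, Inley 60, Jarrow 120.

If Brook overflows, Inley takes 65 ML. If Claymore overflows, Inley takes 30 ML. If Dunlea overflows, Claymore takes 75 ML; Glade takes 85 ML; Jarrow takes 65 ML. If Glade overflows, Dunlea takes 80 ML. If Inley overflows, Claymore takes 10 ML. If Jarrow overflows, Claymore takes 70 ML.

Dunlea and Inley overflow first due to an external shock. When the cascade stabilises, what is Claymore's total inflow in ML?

85

Round 1 — Dunlea, Inley overflow (initial).
  Claymore: +75+10 → 85 < 120
  Glade: +85 → 85 ≥ 50
  Jarrow: +65 → 65 < 120
Round 2 — Glade overflows.
No further overflows.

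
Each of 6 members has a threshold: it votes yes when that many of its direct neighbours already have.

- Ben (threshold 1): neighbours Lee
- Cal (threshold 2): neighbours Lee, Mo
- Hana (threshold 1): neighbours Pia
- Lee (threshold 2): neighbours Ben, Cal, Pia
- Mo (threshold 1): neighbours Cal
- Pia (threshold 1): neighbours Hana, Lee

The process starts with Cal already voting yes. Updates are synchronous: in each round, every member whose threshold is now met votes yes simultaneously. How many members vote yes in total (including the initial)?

2

Round 1 — Cal votes yes (initial).
Round 2 — checking thresholds:
  Lee: 1 of 3 neighbours < 2, holds.
  Mo: 1 of 1 neighbours ≥ 1, votes yes.
Round 3 — no new yes votes; cascade stops.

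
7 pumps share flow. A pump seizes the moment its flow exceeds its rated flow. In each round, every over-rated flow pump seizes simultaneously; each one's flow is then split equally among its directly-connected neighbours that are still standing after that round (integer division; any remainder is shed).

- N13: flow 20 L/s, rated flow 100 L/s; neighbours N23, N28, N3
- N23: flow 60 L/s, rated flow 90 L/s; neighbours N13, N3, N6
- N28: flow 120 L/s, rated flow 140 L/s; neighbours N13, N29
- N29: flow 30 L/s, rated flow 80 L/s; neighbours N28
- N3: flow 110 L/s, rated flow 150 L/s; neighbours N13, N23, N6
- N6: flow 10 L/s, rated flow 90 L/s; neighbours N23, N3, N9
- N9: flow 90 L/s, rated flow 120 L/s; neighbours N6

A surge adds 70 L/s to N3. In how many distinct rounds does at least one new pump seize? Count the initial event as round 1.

5

Round 1 — N3 at 180 > 150. N3 seizes.
  N3 sheds 180 L/s to N13, N23, N6: 60 each.
    N13: 20+60 = 80 ≤ 100
    N23: 60+60 = 120 > 90
    N6: 10+60 = 70 ≤ 90
Round 2 — N23 seizes.
  N23 sheds 120 L/s to N13, N6: 60 each.
    N13: 80+60 = 140 > 100
    N6: 70+60 = 130 > 90
Round 3 — N13, N6 seize.
  N13 sheds 140 L/s to N28: 140 each.
    N28: 120+140 = 260 > 140
  N6 sheds 130 L/s to N9: 130 each.
    N9: 90+130 = 220 > 120
Round 4 — N28, N9 seize.
  N28 sheds 260 L/s to N29: 260 each.
    N29: 30+260 = 290 > 80
  N9 sheds 220 L/s: no online neighbours, lost.
Round 5 — N29 seizes.
  N29 sheds 290 L/s: no online neighbours, lost.
No further seizures.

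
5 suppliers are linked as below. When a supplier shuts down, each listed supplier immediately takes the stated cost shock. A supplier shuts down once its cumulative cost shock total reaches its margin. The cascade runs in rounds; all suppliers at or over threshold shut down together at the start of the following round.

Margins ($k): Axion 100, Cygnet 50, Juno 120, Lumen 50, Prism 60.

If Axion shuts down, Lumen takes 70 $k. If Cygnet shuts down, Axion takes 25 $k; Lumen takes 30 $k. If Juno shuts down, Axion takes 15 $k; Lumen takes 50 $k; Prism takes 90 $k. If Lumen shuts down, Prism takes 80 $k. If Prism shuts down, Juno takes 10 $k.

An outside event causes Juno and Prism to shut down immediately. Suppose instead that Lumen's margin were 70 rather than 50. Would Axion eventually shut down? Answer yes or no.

With Lumen's margin at 70:
Round 1 — Juno, Prism shut down (initial).
  Axion: +15 → 15 < 100
  Lumen: +50 → 50 < 70
No further shutdowns.

no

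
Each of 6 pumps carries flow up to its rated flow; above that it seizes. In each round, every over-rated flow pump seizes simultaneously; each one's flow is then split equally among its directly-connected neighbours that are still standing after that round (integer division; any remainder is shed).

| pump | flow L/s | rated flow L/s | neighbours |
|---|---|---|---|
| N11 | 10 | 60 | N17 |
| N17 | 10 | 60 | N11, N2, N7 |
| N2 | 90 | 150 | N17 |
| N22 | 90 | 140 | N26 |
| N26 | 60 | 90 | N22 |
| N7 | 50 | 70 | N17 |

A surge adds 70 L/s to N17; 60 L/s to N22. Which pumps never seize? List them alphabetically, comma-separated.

Round 1 — N17 at 80 > 60; N22 at 150 > 140. N17, N22 seize.
  N17 sheds 80 L/s to N11, N2, N7: 26 each (2 lost).
    N11: 10+26 = 36 ≤ 60
    N2: 90+26 = 116 ≤ 150
    N7: 50+26 = 76 > 70
  N22 sheds 150 L/s to N26: 150 each.
    N26: 60+150 = 210 > 90
Round 2 — N26, N7 seize.
  N26 sheds 210 L/s: no online neighbours, lost.
  N7 sheds 76 L/s: no online neighbours, lost.
No further seizures.

N11, N2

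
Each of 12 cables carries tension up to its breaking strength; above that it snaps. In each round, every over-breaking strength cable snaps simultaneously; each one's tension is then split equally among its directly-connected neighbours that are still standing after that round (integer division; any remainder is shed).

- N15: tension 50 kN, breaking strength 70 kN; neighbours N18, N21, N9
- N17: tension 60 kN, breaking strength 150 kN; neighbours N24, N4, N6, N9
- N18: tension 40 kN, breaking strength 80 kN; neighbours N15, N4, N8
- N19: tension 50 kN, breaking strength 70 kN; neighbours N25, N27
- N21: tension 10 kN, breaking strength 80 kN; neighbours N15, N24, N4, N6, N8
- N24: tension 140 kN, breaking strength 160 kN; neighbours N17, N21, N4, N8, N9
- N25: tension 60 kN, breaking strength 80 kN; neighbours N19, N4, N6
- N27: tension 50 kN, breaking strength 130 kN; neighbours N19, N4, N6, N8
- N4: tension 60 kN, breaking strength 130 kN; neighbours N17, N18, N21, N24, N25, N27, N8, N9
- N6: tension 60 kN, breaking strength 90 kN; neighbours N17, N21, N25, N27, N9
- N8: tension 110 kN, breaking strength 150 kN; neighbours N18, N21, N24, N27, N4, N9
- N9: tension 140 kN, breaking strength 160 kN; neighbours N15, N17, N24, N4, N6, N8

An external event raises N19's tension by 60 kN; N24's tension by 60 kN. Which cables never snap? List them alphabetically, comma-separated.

Round 1 — N19 at 110 > 70; N24 at 200 > 160. N19, N24 snap.
  N19 sheds 110 kN to N25, N27: 55 each.
    N25: 60+55 = 115 > 80
    N27: 50+55 = 105 ≤ 130
  N24 sheds 200 kN to N17, N21, N4, N8, N9: 40 each.
    N17: 60+40 = 100 ≤ 150
    N21: 10+40 = 50 ≤ 80
    N4: 60+40 = 100 ≤ 130
    N8: 110+40 = 150 ≤ 150
    N9: 140+40 = 180 > 160
Round 2 — N25, N9 snap.
  N25 sheds 115 kN to N4, N6: 57 each (1 lost).
    N4: 100+57 = 157 > 130
    N6: 60+57 = 117 > 90
  N9 sheds 180 kN to N15, N17, N4, N6, N8: 36 each.
    N15: 50+36 = 86 > 70
    N17: 100+36 = 136 ≤ 150
    N4: 157+36 = 193 > 130
    N6: 117+36 = 153 > 90
    N8: 150+36 = 186 > 150
Round 3 — N15, N4, N6, N8 snap.
  N15 sheds 86 kN to N18, N21: 43 each.
    N18: 40+43 = 83 > 80
    N21: 50+43 = 93 > 80
  N4 sheds 193 kN to N17, N18, N21, N27: 48 each (1 lost).
    N17: 136+48 = 184 > 150
    N18: 83+48 = 131 > 80
    N21: 93+48 = 141 > 80
    N27: 105+48 = 153 > 130
  N6 sheds 153 kN to N17, N21, N27: 51 each.
    N17: 184+51 = 235 > 150
    N21: 141+51 = 192 > 80
    N27: 153+51 = 204 > 130
  N8 sheds 186 kN to N18, N21, N27: 62 each.
    N18: 131+62 = 193 > 80
    N21: 192+62 = 254 > 80
    N27: 204+62 = 266 > 130
Round 4 — N17, N18, N21, N27 snap.
  N17 sheds 235 kN: no online neighbours, lost.
  N18 sheds 193 kN: no online neighbours, lost.
  N21 sheds 254 kN: no online neighbours, lost.
  N27 sheds 266 kN: no online neighbours, lost.
No further breaks.

none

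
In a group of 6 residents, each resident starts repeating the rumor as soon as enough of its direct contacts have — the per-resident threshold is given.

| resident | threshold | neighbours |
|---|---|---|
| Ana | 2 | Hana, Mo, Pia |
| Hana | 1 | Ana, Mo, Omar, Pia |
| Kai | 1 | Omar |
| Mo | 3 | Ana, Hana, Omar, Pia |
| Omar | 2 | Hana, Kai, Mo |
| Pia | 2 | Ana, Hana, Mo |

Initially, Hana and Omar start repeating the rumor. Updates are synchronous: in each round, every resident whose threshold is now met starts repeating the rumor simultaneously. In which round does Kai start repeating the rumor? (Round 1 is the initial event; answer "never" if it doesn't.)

2

Round 1 — Hana, Omar start repeating the rumor (initial).
Round 2 — checking thresholds:
  Ana: 1 of 3 neighbours < 2, not yet.
  Kai: 1 of 1 neighbours ≥ 1, starts repeating the rumor.
  Mo: 2 of 4 neighbours < 3, not yet.
  Pia: 1 of 3 neighbours < 2, not yet.
Round 3 — no new spreads; cascade stops.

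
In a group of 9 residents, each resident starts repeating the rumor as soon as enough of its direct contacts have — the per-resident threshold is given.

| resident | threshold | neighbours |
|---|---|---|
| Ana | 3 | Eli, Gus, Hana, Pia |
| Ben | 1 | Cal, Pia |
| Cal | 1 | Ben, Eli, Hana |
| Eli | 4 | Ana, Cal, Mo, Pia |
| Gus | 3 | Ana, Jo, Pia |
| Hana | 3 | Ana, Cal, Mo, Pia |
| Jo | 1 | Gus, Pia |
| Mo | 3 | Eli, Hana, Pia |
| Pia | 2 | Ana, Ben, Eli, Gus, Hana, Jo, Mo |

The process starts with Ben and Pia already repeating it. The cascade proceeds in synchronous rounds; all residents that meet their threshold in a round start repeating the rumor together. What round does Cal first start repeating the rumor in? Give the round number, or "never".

2

Round 1 — Ben, Pia start repeating the rumor (initial).
Round 2 — checking thresholds:
  Ana: 1 of 4 neighbours < 3, holds.
  Cal: 1 of 3 neighbours ≥ 1, starts repeating the rumor.
  Eli: 1 of 4 neighbours < 4, holds.
  Gus: 1 of 3 neighbours < 3, holds.
  Hana: 1 of 4 neighbours < 3, holds.
  Jo: 1 of 2 neighbours ≥ 1, starts repeating the rumor.
  Mo: 1 of 3 neighbours < 3, holds.
Round 3 — no new spreads; cascade stops.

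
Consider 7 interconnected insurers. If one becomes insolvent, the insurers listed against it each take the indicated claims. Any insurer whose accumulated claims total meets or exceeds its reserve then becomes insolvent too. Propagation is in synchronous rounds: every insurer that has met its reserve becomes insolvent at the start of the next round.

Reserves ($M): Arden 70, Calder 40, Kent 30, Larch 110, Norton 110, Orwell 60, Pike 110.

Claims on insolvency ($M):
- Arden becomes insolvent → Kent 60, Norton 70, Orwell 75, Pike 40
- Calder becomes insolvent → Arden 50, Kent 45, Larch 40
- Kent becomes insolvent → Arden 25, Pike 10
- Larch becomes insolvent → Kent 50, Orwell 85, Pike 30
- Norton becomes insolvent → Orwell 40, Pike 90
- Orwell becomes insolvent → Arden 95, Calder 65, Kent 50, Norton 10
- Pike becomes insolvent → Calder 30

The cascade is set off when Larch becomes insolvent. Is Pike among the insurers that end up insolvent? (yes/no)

Round 1 — Larch becomes insolvent (initial).
  Kent: +50 → 50 ≥ 30
  Orwell: +85 → 85 ≥ 60
  Pike: +30 → 30 < 110
Round 2 — Kent, Orwell become insolvent.
  Arden: +25+95 → 120 ≥ 70
  Calder: +65 → 65 ≥ 40
  Norton: +10 → 10 < 110
  Pike: +10 → 40 < 110
Round 3 — Arden, Calder become insolvent.
  Norton: +70 → 80 < 110
  Pike: +40 → 80 < 110
No further insolvencies.

no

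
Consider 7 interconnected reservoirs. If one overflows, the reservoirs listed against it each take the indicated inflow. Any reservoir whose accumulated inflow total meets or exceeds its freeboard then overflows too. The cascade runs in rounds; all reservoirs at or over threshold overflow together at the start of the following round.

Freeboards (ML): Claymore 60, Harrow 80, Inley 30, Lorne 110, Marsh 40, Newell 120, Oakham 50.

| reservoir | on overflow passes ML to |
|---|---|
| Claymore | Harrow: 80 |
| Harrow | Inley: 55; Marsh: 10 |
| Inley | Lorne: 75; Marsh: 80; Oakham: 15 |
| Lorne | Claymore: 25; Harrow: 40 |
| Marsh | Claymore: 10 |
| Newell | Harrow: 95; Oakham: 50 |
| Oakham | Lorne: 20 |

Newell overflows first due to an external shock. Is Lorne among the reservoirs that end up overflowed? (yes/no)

no

Round 1 — Newell overflows (initial).
  Harrow: +95 → 95 ≥ 80
  Oakham: +50 → 50 ≥ 50
Round 2 — Harrow, Oakham overflow.
  Inley: +55 → 55 ≥ 30
  Lorne: +20 → 20 < 110
  Marsh: +10 → 10 < 40
Round 3 — Inley overflows.
  Lorne: +75 → 95 < 110
  Marsh: +80 → 90 ≥ 40
Round 4 — Marsh overflows.
  Claymore: +10 → 10 < 60
No further overflows.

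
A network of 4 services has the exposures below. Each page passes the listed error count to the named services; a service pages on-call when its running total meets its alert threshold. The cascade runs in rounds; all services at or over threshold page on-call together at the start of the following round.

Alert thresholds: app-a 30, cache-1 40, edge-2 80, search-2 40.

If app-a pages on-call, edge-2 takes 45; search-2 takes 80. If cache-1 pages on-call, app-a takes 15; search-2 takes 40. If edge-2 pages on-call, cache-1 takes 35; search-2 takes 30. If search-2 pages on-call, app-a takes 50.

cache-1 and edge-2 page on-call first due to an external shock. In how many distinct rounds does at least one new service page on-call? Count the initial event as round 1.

Round 1 — cache-1, edge-2 page on-call (initial).
  app-a: +15 → 15 < 30
  search-2: +40+30 → 70 ≥ 40
Round 2 — search-2 pages on-call.
  app-a: +50 → 65 ≥ 30
Round 3 — app-a pages on-call.
No further pages.

3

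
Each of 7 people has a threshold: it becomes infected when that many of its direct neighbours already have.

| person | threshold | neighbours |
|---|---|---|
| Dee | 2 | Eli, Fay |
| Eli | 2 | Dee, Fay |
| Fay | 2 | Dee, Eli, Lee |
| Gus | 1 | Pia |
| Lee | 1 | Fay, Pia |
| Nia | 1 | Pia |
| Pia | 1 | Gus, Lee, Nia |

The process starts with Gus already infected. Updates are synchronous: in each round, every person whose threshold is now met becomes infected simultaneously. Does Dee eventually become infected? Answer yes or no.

Round 1 — Gus becomes infected (initial).
Round 2 — checking thresholds:
  Pia: 1 of 3 neighbours ≥ 1, becomes infected.
Round 3 — checking thresholds:
  Lee: 1 of 2 neighbours ≥ 1, becomes infected.
  Nia: 1 of 1 neighbours ≥ 1, becomes infected.
Round 4 — no new infections; cascade stops.

no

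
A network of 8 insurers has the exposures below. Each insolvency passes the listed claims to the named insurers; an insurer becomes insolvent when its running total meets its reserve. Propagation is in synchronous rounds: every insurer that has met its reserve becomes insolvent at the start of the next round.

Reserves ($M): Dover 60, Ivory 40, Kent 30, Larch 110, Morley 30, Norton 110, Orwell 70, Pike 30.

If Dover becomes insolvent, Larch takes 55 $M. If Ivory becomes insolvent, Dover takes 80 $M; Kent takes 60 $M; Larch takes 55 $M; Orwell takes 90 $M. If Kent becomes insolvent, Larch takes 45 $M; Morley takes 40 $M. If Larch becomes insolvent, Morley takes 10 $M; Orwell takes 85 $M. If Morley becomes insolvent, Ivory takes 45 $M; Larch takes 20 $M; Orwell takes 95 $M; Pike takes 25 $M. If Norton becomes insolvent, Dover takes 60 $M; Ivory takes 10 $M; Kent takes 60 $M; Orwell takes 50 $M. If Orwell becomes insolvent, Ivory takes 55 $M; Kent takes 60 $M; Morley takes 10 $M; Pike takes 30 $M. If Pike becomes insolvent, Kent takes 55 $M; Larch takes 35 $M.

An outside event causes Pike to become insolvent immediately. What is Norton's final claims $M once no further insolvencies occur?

0

Round 1 — Pike becomes insolvent (initial).
  Kent: +55 → 55 ≥ 30
  Larch: +35 → 35 < 110
Round 2 — Kent becomes insolvent.
  Larch: +45 → 80 < 110
  Morley: +40 → 40 ≥ 30
Round 3 — Morley becomes insolvent.
  Ivory: +45 → 45 ≥ 40
  Larch: +20 → 100 < 110
  Orwell: +95 → 95 ≥ 70
Round 4 — Ivory, Orwell become insolvent.
  Dover: +80 → 80 ≥ 60
  Larch: +55 → 155 ≥ 110
Round 5 — Dover, Larch become insolvent.
No further insolvencies.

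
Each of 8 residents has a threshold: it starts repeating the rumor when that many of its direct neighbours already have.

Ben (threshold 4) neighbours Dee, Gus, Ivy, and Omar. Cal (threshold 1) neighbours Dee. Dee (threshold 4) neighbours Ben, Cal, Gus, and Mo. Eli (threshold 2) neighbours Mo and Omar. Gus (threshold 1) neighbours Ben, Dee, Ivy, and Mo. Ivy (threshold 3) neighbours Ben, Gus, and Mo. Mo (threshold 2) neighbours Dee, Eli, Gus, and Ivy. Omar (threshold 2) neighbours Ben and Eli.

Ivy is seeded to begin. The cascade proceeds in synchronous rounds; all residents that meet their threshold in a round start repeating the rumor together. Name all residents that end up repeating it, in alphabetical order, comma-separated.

Gus, Ivy, Mo

Round 1 — Ivy starts repeating the rumor (initial).
Round 2 — checking thresholds:
  Ben: 1 of 4 neighbours < 4, below threshold.
  Gus: 1 of 4 neighbours ≥ 1, starts repeating the rumor.
  Mo: 1 of 4 neighbours < 2, below threshold.
Round 3 — checking thresholds:
  Ben: 2 of 4 neighbours < 4, below threshold.
  Dee: 1 of 4 neighbours < 4, below threshold.
  Mo: 2 of 4 neighbours ≥ 2, starts repeating the rumor.
Round 4 — no new spreads; cascade stops.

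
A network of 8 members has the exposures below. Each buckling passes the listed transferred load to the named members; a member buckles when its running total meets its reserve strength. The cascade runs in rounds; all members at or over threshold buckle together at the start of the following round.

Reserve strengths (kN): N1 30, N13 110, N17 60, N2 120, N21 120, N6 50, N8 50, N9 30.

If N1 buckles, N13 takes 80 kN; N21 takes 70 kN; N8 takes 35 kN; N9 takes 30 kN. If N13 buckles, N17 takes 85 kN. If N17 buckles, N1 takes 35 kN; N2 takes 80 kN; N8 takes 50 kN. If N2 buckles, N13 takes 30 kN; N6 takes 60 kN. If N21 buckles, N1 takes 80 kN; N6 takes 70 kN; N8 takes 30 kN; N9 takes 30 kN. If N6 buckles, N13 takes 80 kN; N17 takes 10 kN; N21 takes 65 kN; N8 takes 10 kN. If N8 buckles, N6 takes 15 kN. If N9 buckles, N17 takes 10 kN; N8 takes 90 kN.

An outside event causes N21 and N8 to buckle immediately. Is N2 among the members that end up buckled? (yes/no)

no

Round 1 — N21, N8 buckle (initial).
  N1: +80 → 80 ≥ 30
  N6: +70+15 → 85 ≥ 50
  N9: +30 → 30 ≥ 30
Round 2 — N1, N6, N9 buckle.
  N13: +80+80 → 160 ≥ 110
  N17: +10+10 → 20 < 60
Round 3 — N13 buckles.
  N17: +85 → 105 ≥ 60
Round 4 — N17 buckles.
  N2: +80 → 80 < 120
No further bucklings.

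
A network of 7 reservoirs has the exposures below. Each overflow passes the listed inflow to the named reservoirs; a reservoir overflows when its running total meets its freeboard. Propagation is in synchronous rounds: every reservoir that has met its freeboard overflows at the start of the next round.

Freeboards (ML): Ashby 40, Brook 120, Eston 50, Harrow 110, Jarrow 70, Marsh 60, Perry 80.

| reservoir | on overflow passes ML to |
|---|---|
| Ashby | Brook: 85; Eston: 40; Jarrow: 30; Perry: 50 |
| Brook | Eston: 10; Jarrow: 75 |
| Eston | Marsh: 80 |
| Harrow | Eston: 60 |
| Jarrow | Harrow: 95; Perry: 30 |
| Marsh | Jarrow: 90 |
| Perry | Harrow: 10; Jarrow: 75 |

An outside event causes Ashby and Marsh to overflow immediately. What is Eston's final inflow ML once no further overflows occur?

40

Round 1 — Ashby, Marsh overflow (initial).
  Brook: +85 → 85 < 120
  Eston: +40 → 40 < 50
  Jarrow: +30+90 → 120 ≥ 70
  Perry: +50 → 50 < 80
Round 2 — Jarrow overflows.
  Harrow: +95 → 95 < 110
  Perry: +30 → 80 ≥ 80
Round 3 — Perry overflows.
  Harrow: +10 → 105 < 110
No further overflows.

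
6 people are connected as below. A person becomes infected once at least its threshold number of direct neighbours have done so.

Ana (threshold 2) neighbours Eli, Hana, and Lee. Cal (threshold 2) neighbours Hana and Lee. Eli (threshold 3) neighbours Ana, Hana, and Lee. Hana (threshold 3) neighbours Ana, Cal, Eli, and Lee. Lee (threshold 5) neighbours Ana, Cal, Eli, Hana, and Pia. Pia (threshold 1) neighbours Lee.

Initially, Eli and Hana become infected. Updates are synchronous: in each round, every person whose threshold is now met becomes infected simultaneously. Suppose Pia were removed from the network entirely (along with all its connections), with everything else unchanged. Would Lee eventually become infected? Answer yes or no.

no

With Pia removed:
Round 1 — Eli, Hana become infected (initial).
Round 2 — checking thresholds:
  Ana: 2 of 3 neighbours ≥ 2, becomes infected.
  Cal: 1 of 2 neighbours < 2, below threshold.
  Lee: 2 of 4 neighbours < 5, below threshold.
Round 3 — no new infections; cascade stops.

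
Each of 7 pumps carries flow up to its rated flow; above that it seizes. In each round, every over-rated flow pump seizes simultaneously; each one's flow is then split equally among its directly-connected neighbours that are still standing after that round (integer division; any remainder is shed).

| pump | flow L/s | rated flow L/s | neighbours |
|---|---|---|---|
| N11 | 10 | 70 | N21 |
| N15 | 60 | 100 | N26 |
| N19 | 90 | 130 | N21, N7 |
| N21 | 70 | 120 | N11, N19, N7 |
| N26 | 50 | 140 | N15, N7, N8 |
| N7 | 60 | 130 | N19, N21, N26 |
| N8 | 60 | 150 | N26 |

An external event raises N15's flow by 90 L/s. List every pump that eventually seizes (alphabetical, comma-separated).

N11, N15, N19, N21, N26, N7, N8

Round 1 — N15 at 150 > 100. N15 seizes.
  N15 sheds 150 L/s to N26: 150 each.
    N26: 50+150 = 200 > 140
Round 2 — N26 seizes.
  N26 sheds 200 L/s to N7, N8: 100 each.
    N7: 60+100 = 160 > 130
    N8: 60+100 = 160 > 150
Round 3 — N7, N8 seize.
  N7 sheds 160 L/s to N19, N21: 80 each.
    N19: 90+80 = 170 > 130
    N21: 70+80 = 150 > 120
  N8 sheds 160 L/s: no online neighbours, lost.
Round 4 — N19, N21 seize.
  N19 sheds 170 L/s: no online neighbours, lost.
  N21 sheds 150 L/s to N11: 150 each.
    N11: 10+150 = 160 > 70
Round 5 — N11 seizes.
  N11 sheds 160 L/s: no online neighbours, lost.
No further seizures.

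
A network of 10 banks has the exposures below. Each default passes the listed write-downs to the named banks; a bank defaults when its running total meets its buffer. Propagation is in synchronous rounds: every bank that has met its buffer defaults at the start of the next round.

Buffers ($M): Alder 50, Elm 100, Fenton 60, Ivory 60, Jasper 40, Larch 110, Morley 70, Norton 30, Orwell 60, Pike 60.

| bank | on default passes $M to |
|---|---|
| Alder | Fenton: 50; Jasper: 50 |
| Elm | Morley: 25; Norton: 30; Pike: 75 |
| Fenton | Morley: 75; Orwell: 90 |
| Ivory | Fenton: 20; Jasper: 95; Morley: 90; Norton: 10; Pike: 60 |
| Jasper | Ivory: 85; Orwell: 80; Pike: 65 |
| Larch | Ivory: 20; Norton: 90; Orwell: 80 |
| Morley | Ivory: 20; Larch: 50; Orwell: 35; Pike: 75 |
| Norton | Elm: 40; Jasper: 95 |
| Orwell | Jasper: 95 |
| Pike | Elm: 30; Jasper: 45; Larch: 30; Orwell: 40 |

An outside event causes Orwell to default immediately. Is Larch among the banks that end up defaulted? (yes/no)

Round 1 — Orwell defaults (initial).
  Jasper: +95 → 95 ≥ 40
Round 2 — Jasper defaults.
  Ivory: +85 → 85 ≥ 60
  Pike: +65 → 65 ≥ 60
Round 3 — Ivory, Pike default.
  Elm: +30 → 30 < 100
  Fenton: +20 → 20 < 60
  Larch: +30 → 30 < 110
  Morley: +90 → 90 ≥ 70
  Norton: +10 → 10 < 30
Round 4 — Morley defaults.
  Larch: +50 → 80 < 110
No further defaults.

no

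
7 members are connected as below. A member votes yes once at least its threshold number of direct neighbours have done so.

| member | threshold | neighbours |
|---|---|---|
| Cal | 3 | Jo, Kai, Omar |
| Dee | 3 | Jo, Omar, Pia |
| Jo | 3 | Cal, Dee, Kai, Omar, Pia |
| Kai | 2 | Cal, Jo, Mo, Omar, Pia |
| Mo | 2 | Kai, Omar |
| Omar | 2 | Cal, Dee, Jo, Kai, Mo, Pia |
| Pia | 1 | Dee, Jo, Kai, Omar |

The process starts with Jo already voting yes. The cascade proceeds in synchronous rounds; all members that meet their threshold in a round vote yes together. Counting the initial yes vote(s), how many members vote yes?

7

Round 1 — Jo votes yes (initial).
Round 2 — checking thresholds:
  Cal: 1 of 3 neighbours < 3, not yet.
  Dee: 1 of 3 neighbours < 3, not yet.
  Kai: 1 of 5 neighbours < 2, not yet.
  Omar: 1 of 6 neighbours < 2, not yet.
  Pia: 1 of 4 neighbours ≥ 1, votes yes.
Round 3 — checking thresholds:
  Cal: 1 of 3 neighbours < 3, not yet.
  Dee: 2 of 3 neighbours < 3, not yet.
  Kai: 2 of 5 neighbours ≥ 2, votes yes.
  Omar: 2 of 6 neighbours ≥ 2, votes yes.
Round 4 — checking thresholds:
  Cal: 3 of 3 neighbours ≥ 3, votes yes.
  Dee: 3 of 3 neighbours ≥ 3, votes yes.
  Mo: 2 of 2 neighbours ≥ 2, votes yes.
Round 5 — no new yes votes; cascade stops.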